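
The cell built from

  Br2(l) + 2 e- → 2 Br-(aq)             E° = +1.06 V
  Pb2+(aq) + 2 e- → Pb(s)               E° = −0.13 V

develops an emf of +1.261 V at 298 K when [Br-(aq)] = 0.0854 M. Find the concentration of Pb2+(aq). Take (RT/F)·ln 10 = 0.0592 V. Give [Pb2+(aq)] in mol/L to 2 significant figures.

0.55 M

The Br₂/Br⁻ couple has the larger reduction potential, so it is the cathode: E°cell = +1.06 − (−0.13) = +1.19 V and n = 2.
From the Nernst equation, log Q = n(E° − E)/0.0592 = 2·(+1.19 − (+1.261))/0.0592 = −2.399.
The balanced reaction is Br2(l) + Pb(s) → 2 Br-(aq) + Pb2+(aq), so Q = [Br-(aq)]^2·[Pb2+(aq)].
Solving for the unknown gives log [Pb2+(aq)] = −0.262, so [Pb2+(aq)] ≈ 0.55 M.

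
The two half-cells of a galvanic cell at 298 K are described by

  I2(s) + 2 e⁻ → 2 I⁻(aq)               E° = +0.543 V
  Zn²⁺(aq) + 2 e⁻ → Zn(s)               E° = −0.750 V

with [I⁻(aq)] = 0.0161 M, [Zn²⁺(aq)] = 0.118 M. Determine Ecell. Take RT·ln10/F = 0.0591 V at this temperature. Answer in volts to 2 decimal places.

+1.43 V

I₂/I⁻ is reduced (cathode, E° = +0.543 V) and Zn²⁺/Zn is oxidized (anode).
E°cell = +0.543 − (−0.750) = +1.293 V, with n = 2 electrons transferred.
Balancing gives I2(s) + Zn(s) → 2 I⁻(aq) + Zn²⁺(aq); hence Q = [I⁻(aq)]^2·[Zn²⁺(aq)] = 3.06×10^−5 (log Q = −4.514).
By the Nernst equation, E = +1.293 − (0.0591/2)·(−4.514) = +1.43 V.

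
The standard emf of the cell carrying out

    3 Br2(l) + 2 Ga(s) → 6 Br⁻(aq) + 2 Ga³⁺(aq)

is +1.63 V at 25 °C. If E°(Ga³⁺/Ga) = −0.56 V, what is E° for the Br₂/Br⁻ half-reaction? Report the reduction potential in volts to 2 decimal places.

+1.07 V

In the reaction as written the Br₂/Br⁻ couple is reduced (cathode) and Ga³⁺/Ga is oxidized (anode), so E°cell = E°(Br₂/Br⁻) − E°(Ga³⁺/Ga).
E°(Br₂/Br⁻) = E°cell + E°(anode) = +1.63 + (−0.56) = +1.07 V.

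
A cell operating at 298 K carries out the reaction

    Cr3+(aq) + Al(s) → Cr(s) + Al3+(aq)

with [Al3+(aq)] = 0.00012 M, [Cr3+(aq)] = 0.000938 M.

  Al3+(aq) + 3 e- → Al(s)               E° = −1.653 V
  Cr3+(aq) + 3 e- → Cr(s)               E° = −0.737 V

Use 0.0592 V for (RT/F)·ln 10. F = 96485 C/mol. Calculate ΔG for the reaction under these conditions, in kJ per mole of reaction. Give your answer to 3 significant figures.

With Cr³⁺/Cr reduced at the cathode, E°cell = −0.737 − (−1.653) = +0.916 V and n = 3.
The reaction quotient is [Al3+(aq)] / [Cr3+(aq)] = 0.128; by Nernst, E = +0.916 − (0.0592/3)(−0.893) = +0.9336 V.
Then ΔG = −nFE = −3 × 96485 × +0.9336 J/mol = −270 kJ/mol.

−270 kJ/mol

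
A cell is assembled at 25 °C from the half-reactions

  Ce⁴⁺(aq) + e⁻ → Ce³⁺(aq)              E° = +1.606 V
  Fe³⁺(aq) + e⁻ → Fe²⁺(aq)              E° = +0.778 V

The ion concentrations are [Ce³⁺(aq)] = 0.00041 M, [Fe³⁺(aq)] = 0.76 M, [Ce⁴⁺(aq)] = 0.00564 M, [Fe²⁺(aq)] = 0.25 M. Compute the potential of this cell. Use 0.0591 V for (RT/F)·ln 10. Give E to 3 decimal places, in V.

Since E°(Ce⁴⁺/Ce³⁺) > E°(Fe³⁺/Fe²⁺), Ce⁴⁺/Ce³⁺ serves as the cathode.
E°cell = +1.606 − (+0.778) = +0.828 V, with n = 1 electron transferred.
For the overall reaction Ce⁴⁺(aq) + Fe²⁺(aq) → Ce³⁺(aq) + Fe³⁺(aq), Q = ([Ce³⁺(aq)]·[Fe³⁺(aq)]) / ([Ce⁴⁺(aq)]·[Fe²⁺(aq)]) = 0.221, giving log Q = −0.656.
Applying E = E° − (RT ln10/nF)·log Q gives +0.828 − (0.0591/1)(−0.656) = +0.867 V.

+0.867 V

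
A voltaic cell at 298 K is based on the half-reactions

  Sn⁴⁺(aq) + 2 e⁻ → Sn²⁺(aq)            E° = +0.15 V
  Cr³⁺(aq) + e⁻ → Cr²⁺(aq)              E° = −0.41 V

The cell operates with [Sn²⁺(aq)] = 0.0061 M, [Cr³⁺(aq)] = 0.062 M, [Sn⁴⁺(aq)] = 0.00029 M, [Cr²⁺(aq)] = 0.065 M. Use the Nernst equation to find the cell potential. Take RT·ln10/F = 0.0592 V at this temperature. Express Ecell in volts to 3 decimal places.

Sn⁴⁺/Sn²⁺ is reduced (cathode, E° = +0.15 V) and Cr³⁺/Cr²⁺ is oxidized (anode).
The standard potential is +0.15 − (−0.41) = +0.56 V and the balanced reaction transfers n = 2 electrons.
For the overall reaction Sn⁴⁺(aq) + 2 Cr²⁺(aq) → Sn²⁺(aq) + 2 Cr³⁺(aq), Q = ([Sn²⁺(aq)]·[Cr³⁺(aq)]^2) / ([Sn⁴⁺(aq)]·[Cr²⁺(aq)]^2) = 19.1, giving log Q = 1.282.
By the Nernst equation, E = +0.56 − (0.0592/2)·(1.282) = +0.522 V.

+0.522 V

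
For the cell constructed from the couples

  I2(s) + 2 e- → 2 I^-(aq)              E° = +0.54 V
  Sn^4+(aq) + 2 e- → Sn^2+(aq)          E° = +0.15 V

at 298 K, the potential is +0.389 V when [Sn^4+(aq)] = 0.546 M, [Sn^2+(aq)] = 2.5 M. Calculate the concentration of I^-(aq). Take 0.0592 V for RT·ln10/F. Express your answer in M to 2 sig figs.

With I₂/I⁻ at the cathode and Sn⁴⁺/Sn²⁺ at the anode, E°cell = +0.54 − (+0.15) = +0.39 V (n = 2).
Rearranging E = E° − (0.0592/n)·log Q gives log Q = 2(+0.39 − (+0.389))/0.0592 = 0.034.
For I2(s) + Sn^2+(aq) → 2 I^-(aq) + Sn^4+(aq), the reaction quotient is Q = ([I^-(aq)]^2·[Sn^4+(aq)]) / [Sn^2+(aq)].
Substituting the known concentrations and solving, log [I^-(aq)] = 0.347 and [I^-(aq)] = 2.2 M.

2.2 M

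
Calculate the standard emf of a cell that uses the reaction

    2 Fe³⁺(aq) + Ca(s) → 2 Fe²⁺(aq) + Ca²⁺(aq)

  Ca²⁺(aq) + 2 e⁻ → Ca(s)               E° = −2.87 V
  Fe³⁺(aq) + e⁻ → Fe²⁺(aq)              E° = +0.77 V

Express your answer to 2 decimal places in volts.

Fe³⁺(aq) gains electrons, so the Fe³⁺/Fe²⁺ couple is the cathode; the Ca²⁺/Ca couple is the anode.
E°cell = E°(cathode) − E°(anode) = +0.77 − (−2.87) = +3.64 V.

+3.64 V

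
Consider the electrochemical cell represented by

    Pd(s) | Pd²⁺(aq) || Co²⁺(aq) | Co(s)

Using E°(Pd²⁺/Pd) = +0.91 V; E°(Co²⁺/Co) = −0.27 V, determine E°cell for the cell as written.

−1.18 V

By convention the left-hand electrode in cell notation is the anode (oxidation) and the right-hand electrode is the cathode (reduction).
E°cell = E°(right) − E°(left) = −0.27 − (+0.91) = −1.18 V.
The negative sign shows that, as written, the cell would require an external voltage to drive the reaction.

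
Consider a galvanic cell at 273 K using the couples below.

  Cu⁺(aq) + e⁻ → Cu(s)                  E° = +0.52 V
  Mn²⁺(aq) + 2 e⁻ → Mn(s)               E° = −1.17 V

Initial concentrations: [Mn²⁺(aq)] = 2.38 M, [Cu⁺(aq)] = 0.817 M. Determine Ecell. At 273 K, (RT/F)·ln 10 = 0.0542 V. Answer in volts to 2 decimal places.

+1.68 V

Cu⁺/Cu is reduced (cathode, E° = +0.52 V) and Mn²⁺/Mn is oxidized (anode).
The standard potential is +0.52 − (−1.17) = +1.69 V and the balanced reaction transfers n = 2 electrons.
The balanced reaction is 2 Cu⁺(aq) + Mn(s) → 2 Cu(s) + Mn²⁺(aq), so Q = [Mn²⁺(aq)] / [Cu⁺(aq)]^2 = 3.57 and log Q = 0.552.
By the Nernst equation, E = +1.69 − (0.0542/2)·(0.552) = +1.68 V.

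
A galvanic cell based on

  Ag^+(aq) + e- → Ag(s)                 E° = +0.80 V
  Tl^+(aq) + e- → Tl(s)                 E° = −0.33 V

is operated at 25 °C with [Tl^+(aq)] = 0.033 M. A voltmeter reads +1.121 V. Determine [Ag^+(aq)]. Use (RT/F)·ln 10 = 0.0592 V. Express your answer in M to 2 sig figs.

With Ag⁺/Ag at the cathode and Tl⁺/Tl at the anode, E°cell = +0.80 − (−0.33) = +1.13 V (n = 1).
Rearranging E = E° − (0.0592/n)·log Q gives log Q = 1(+1.13 − (+1.121))/0.0592 = 0.152.
The balanced reaction is Ag^+(aq) + Tl(s) → Ag(s) + Tl^+(aq), so Q = [Tl^+(aq)] / [Ag^+(aq)].
Solving for the unknown gives log [Ag^+(aq)] = −1.633, so [Ag^+(aq)] ≈ 0.023 M.

0.023 M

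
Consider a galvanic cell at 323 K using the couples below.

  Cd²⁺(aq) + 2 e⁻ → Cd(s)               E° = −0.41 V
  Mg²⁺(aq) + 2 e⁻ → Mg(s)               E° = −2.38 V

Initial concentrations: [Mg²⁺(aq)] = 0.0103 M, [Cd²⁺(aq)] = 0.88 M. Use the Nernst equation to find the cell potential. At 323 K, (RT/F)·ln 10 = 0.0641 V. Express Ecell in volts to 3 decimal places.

Cd²⁺/Cd is reduced (cathode, E° = −0.41 V) and Mg²⁺/Mg is oxidized (anode).
E°cell = E°cat − E°an = −0.41 − (−2.38) = +1.97 V; n = 2.
For the overall reaction Cd²⁺(aq) + Mg(s) → Cd(s) + Mg²⁺(aq), Q = [Mg²⁺(aq)] / [Cd²⁺(aq)] = 0.0117, giving log Q = −1.932.
E = E° − (0.0641/n)·log Q = +1.97 − (0.0641/2)(−1.932) = +2.032 V.

+2.032 V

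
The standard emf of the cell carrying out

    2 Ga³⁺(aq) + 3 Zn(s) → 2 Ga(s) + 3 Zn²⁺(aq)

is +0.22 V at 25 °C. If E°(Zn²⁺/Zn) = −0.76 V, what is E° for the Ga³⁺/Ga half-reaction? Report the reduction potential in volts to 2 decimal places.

In the reaction as written the Ga³⁺/Ga couple is reduced (cathode) and Zn²⁺/Zn is oxidized (anode), so E°cell = E°(Ga³⁺/Ga) − E°(Zn²⁺/Zn).
E°(Ga³⁺/Ga) = E°cell + E°(anode) = +0.22 + (−0.76) = −0.54 V.

−0.54 V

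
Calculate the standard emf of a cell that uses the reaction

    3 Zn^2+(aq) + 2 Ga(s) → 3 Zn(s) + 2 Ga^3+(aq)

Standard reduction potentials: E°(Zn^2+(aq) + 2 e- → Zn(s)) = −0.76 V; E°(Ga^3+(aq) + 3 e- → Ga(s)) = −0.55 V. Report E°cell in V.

−0.21 V

In the reaction as written, Zn^2+(aq) is reduced (cathode) and Ga^3+(aq) is produced by oxidation at the anode.
E°cell = E°(cathode) − E°(anode) = −0.76 − (−0.55) = −0.21 V.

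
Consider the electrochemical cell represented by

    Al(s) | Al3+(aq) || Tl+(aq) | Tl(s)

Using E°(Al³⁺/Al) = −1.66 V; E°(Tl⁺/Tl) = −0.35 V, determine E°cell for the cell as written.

By convention the left-hand electrode in cell notation is the anode (oxidation) and the right-hand electrode is the cathode (reduction).
E°cell = E°(right) − E°(left) = −0.35 − (−1.66) = +1.31 V.

+1.31 V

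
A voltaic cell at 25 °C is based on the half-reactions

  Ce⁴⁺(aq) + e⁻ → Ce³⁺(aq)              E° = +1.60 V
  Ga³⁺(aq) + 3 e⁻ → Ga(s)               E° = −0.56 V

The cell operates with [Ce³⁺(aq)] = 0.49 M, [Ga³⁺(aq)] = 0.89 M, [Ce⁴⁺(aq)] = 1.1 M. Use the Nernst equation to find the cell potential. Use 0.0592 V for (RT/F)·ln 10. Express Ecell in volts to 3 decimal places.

Ce⁴⁺/Ce³⁺ is reduced (cathode, E° = +1.60 V) and Ga³⁺/Ga is oxidized (anode).
E°cell = +1.60 − (−0.56) = +2.16 V, with n = 3 electrons transferred.
The balanced reaction is 3 Ce⁴⁺(aq) + Ga(s) → 3 Ce³⁺(aq) + Ga³⁺(aq), so Q = ([Ce³⁺(aq)]^3·[Ga³⁺(aq)]) / [Ce⁴⁺(aq)]^3 = 0.0787 and log Q = −1.104.
By the Nernst equation, E = +2.16 − (0.0592/3)·(−1.104) = +2.182 V.

+2.182 V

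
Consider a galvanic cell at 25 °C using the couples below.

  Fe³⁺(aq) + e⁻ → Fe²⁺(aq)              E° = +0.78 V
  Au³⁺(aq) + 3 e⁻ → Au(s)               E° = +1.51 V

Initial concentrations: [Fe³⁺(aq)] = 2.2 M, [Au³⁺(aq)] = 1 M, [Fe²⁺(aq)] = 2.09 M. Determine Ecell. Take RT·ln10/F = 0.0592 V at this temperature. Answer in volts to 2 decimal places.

+0.73 V

Au³⁺/Au is reduced (cathode, E° = +1.51 V) and Fe³⁺/Fe²⁺ is oxidized (anode).
The standard potential is +1.51 − (+0.78) = +0.73 V and the balanced reaction transfers n = 3 electrons.
Balancing gives Au³⁺(aq) + 3 Fe²⁺(aq) → Au(s) + 3 Fe³⁺(aq); hence Q = [Fe³⁺(aq)]^3 / ([Au³⁺(aq)]·[Fe²⁺(aq)]^3) = 1.17 (log Q = 0.067).
By the Nernst equation, E = +0.73 − (0.0592/3)·(0.067) = +0.73 V.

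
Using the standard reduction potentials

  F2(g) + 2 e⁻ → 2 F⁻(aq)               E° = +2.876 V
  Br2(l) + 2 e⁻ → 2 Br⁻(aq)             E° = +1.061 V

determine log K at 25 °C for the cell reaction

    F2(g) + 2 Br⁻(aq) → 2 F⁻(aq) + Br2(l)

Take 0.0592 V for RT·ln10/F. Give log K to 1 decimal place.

log K = 61.3

The F₂/F⁻ couple is reduced (cathode); E°cell = +2.876 − (+1.061) = +1.815 V with n = 2.
At equilibrium E = 0, so log K = nE°cell / 0.0592 = (2)(+1.815) / 0.0592 = 61.3.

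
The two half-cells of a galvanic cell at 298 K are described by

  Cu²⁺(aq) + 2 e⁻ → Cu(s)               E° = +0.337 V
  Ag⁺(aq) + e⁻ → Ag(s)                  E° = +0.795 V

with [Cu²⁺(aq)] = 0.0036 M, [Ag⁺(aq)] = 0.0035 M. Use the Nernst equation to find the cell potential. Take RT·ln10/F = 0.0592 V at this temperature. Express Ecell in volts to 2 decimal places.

+0.38 V

Since E°(Ag⁺/Ag) > E°(Cu²⁺/Cu), Ag⁺/Ag serves as the cathode.
E°cell = E°cat − E°an = +0.795 − (+0.337) = +0.458 V; n = 2.
Balancing gives 2 Ag⁺(aq) + Cu(s) → 2 Ag(s) + Cu²⁺(aq); hence Q = [Cu²⁺(aq)] / [Ag⁺(aq)]^2 = 294 (log Q = 2.468).
By the Nernst equation, E = +0.458 − (0.0592/2)·(2.468) = +0.38 V.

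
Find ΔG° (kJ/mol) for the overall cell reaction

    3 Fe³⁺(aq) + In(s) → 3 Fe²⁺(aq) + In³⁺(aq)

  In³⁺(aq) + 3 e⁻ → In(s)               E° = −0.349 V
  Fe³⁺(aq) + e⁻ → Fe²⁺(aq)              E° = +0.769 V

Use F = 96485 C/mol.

−324 kJ/mol

In the reaction as written Fe³⁺(aq) is reduced, so the Fe³⁺/Fe²⁺ couple is the cathode and In³⁺/In is the anode.
E°cell = +0.769 − (−0.349) = +1.118 V; balancing electrons gives n = 3.
ΔG° = −nFE°cell = −(3)(96485)(+1.118) J/mol = −324 kJ/mol.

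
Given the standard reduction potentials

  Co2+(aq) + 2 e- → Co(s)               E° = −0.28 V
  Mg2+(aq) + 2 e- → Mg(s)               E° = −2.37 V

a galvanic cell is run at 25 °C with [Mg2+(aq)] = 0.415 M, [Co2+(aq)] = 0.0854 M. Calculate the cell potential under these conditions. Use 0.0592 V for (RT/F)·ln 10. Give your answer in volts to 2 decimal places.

Co²⁺/Co is reduced (cathode, E° = −0.28 V) and Mg²⁺/Mg is oxidized (anode).
E°cell = E°cat − E°an = −0.28 − (−2.37) = +2.09 V; n = 2.
The balanced reaction is Co2+(aq) + Mg(s) → Co(s) + Mg2+(aq), so Q = [Mg2+(aq)] / [Co2+(aq)] = 4.86 and log Q = 0.687.
E = E° − (0.0592/n)·log Q = +2.09 − (0.0592/2)(0.687) = +2.07 V.

+2.07 V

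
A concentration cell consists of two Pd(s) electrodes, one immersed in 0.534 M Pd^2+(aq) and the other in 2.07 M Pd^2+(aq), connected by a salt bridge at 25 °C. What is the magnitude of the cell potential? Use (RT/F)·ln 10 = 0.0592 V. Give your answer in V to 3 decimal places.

For a concentration cell E°cell = 0, since both electrodes use the same couple.
The compartment with the higher Pd^2+(aq) concentration (2.07 M) acts as the cathode; ions are reduced there and produced at the dilute (0.534 M) anode.
With n = 2, Ecell = −(0.0592/2)·log([dilute]/[conc]) = −(0.0592/2)·log(0.534/2.07) = +0.017 V.

0.017 V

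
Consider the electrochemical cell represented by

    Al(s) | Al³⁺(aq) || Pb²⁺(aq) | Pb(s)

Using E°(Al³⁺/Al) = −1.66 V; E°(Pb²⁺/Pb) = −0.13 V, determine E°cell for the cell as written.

By convention the left-hand electrode in cell notation is the anode (oxidation) and the right-hand electrode is the cathode (reduction).
E°cell = E°(right) − E°(left) = −0.13 − (−1.66) = +1.53 V.

+1.53 V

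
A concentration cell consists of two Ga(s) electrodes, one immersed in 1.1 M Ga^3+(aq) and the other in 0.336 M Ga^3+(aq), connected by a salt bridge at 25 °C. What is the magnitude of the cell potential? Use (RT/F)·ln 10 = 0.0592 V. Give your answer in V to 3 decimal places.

For a concentration cell E°cell = 0, since both electrodes use the same couple.
The compartment with the higher Ga^3+(aq) concentration (1.1 M) acts as the cathode; ions are reduced there and produced at the dilute (0.336 M) anode.
With n = 3, Ecell = −(0.0592/3)·log([dilute]/[conc]) = −(0.0592/3)·log(0.336/1.1) = +0.010 V.

0.010 V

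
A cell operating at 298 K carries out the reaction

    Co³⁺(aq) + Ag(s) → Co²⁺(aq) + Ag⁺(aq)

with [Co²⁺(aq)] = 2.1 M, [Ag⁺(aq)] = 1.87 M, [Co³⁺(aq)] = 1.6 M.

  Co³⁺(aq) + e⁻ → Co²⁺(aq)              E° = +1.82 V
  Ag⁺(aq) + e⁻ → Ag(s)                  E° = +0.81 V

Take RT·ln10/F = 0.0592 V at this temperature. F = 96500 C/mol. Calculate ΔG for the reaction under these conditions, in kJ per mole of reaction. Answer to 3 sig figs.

The standard cell potential is +1.82 − (+0.81) = +1.01 V, with n = 1 electron in the balanced equation.
Here Q = ([Co²⁺(aq)]·[Ag⁺(aq)]) / [Co³⁺(aq)] = 2.45 (log Q = 0.390), giving E = +1.01 − (0.0592/1)·(0.390) = +0.9869 V.
ΔG = −nFE = −(1)(96500)(+0.9869) J/mol = −95.2 kJ/mol.

−95.2 kJ/mol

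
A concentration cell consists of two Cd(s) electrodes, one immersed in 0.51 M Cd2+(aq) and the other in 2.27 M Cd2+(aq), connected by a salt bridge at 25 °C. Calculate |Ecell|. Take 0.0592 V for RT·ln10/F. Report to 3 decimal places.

For a concentration cell E°cell = 0, since both electrodes use the same couple.
The compartment with the higher Cd2+(aq) concentration (2.27 M) acts as the cathode; ions are reduced there and produced at the dilute (0.51 M) anode.
With n = 2, Ecell = −(0.0592/2)·log([dilute]/[conc]) = −(0.0592/2)·log(0.51/2.27) = +0.019 V.

0.019 V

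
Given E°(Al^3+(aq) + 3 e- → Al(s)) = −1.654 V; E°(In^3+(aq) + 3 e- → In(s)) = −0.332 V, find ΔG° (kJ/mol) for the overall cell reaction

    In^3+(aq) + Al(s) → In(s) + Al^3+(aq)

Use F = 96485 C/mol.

−383 kJ/mol

In the reaction as written In^3+(aq) is reduced, so the In³⁺/In couple is the cathode and Al³⁺/Al is the anode.
E°cell = −0.332 − (−1.654) = +1.322 V; balancing electrons gives n = 3.
ΔG° = −nFE°cell = −(3)(96485)(+1.322) J/mol = −383 kJ/mol.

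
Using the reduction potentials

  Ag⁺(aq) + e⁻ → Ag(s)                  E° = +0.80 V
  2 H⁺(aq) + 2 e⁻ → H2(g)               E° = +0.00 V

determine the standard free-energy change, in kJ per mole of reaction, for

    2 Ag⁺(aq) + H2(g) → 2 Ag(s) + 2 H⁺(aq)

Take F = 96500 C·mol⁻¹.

In the reaction as written Ag⁺(aq) is reduced, so the Ag⁺/Ag couple is the cathode and 2H⁺/H₂ is the anode.
E°cell = +0.80 − (+0.00) = +0.80 V; balancing electrons gives n = 2.
ΔG° = −nFE°cell = −(2)(96500)(+0.80) J/mol = −154 kJ/mol.

−154 kJ/mol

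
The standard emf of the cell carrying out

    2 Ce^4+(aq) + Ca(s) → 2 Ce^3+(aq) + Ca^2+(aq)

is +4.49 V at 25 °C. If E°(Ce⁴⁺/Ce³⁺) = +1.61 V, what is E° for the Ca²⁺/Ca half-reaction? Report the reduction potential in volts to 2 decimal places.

−2.88 V

In the reaction as written the Ce⁴⁺/Ce³⁺ couple is reduced (cathode) and Ca²⁺/Ca is oxidized (anode), so E°cell = E°(Ce⁴⁺/Ce³⁺) − E°(Ca²⁺/Ca).
E°(Ca²⁺/Ca) = E°(cathode) − E°cell = +1.61 − (+4.49) = −2.88 V.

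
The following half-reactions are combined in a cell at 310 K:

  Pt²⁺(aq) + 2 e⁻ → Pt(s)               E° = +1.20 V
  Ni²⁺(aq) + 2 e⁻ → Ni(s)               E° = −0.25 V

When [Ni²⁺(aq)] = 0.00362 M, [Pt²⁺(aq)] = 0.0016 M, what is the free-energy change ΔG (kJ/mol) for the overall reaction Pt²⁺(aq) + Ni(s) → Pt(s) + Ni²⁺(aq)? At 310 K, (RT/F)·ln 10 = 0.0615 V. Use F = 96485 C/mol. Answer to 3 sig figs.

E°cell = +1.20 − (−0.25) = +1.45 V; the balanced reaction transfers n = 2 electrons.
Here Q = [Ni²⁺(aq)] / [Pt²⁺(aq)] = 2.26 (log Q = 0.355), giving E = +1.45 − (0.0615/2)·(0.355) = +1.4391 V.
Finally ΔG = −nFE = −(2)(96485 C/mol)(+1.4391 V) = −278 kJ/mol.

−278 kJ/mol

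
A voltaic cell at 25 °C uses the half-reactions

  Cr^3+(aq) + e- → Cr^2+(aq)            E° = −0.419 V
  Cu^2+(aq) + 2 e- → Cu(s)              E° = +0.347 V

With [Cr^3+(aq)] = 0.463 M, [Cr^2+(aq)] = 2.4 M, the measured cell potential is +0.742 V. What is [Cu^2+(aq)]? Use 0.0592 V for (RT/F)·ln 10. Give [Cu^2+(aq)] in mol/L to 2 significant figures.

0.0058 M

The Cu²⁺/Cu couple has the larger reduction potential, so it is the cathode: E°cell = +0.347 − (−0.419) = +0.766 V and n = 2.
Rearranging E = E° − (0.0592/n)·log Q gives log Q = 2(+0.766 − (+0.742))/0.0592 = 0.811.
The balanced reaction is Cu^2+(aq) + 2 Cr^2+(aq) → Cu(s) + 2 Cr^3+(aq), so Q = [Cr^3+(aq)]^2 / ([Cu^2+(aq)]·[Cr^2+(aq)]^2).
Substituting the known concentrations and solving, log [Cu^2+(aq)] = −2.240 and [Cu^2+(aq)] = 0.0058 M.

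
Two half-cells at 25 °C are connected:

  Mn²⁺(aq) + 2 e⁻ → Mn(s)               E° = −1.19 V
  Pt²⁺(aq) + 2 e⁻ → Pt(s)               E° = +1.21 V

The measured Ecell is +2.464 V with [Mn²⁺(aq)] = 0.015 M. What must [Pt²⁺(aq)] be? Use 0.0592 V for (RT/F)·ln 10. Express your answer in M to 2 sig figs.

The Pt²⁺/Pt couple has the larger reduction potential, so it is the cathode: E°cell = +1.21 − (−1.19) = +2.40 V and n = 2.
Rearranging E = E° − (0.0592/n)·log Q gives log Q = 2(+2.40 − (+2.464))/0.0592 = −2.162.
For Pt²⁺(aq) + Mn(s) → Pt(s) + Mn²⁺(aq), the reaction quotient is Q = [Mn²⁺(aq)] / [Pt²⁺(aq)].
Isolating [Pt²⁺(aq)] in Q = 10^{−2.162} yields log [Pt²⁺(aq)] = 0.338, i.e. 2.2 M.

2.2 M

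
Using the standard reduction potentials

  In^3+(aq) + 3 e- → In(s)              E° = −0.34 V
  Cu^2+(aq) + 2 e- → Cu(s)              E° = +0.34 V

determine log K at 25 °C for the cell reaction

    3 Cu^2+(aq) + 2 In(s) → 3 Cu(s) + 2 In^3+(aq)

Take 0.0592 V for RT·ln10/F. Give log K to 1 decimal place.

The Cu²⁺/Cu couple is reduced (cathode); E°cell = +0.34 − (−0.34) = +0.68 V with n = 6.
At equilibrium E = 0, so log K = nE°cell / 0.0592 = (6)(+0.68) / 0.0592 = 68.9.

log K = 68.9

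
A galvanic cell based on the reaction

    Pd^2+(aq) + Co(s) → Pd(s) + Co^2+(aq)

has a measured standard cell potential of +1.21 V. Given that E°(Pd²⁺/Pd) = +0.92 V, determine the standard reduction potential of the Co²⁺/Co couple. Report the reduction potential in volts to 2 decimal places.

In the reaction as written the Pd²⁺/Pd couple is reduced (cathode) and Co²⁺/Co is oxidized (anode), so E°cell = E°(Pd²⁺/Pd) − E°(Co²⁺/Co).
E°(Co²⁺/Co) = E°(cathode) − E°cell = +0.92 − (+1.21) = −0.29 V.

−0.29 V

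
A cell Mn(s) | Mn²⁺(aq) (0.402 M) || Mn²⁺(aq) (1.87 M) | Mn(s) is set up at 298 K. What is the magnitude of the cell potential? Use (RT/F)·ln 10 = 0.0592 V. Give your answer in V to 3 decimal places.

For a concentration cell E°cell = 0, since both electrodes use the same couple.
The compartment with the higher Mn²⁺(aq) concentration (1.87 M) acts as the cathode; ions are reduced there and produced at the dilute (0.402 M) anode.
With n = 2, Ecell = −(0.0592/2)·log([dilute]/[conc]) = −(0.0592/2)·log(0.402/1.87) = +0.020 V.

0.020 V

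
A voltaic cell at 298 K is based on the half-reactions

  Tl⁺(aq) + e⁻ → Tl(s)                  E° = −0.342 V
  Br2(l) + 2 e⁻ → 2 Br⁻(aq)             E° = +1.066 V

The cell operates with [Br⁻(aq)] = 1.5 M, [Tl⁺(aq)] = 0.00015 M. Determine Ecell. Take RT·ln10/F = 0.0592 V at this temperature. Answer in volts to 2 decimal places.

Since E°(Br₂/Br⁻) > E°(Tl⁺/Tl), Br₂/Br⁻ serves as the cathode.
E°cell = E°cat − E°an = +1.066 − (−0.342) = +1.408 V; n = 2.
The balanced reaction is Br2(l) + 2 Tl(s) → 2 Br⁻(aq) + 2 Tl⁺(aq), so Q = [Br⁻(aq)]^2·[Tl⁺(aq)]^2 = 5.06×10^−8 and log Q = −7.296.
By the Nernst equation, E = +1.408 − (0.0592/2)·(−7.296) = +1.62 V.

+1.62 V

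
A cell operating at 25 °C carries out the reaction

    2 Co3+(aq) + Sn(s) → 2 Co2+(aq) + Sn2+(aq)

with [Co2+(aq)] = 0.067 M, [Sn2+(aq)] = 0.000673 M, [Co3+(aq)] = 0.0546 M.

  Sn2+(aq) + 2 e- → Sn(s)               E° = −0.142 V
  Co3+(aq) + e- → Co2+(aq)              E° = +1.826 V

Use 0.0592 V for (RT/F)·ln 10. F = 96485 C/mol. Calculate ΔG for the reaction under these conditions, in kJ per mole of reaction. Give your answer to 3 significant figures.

With Co³⁺/Co²⁺ reduced at the cathode, E°cell = +1.826 − (−0.142) = +1.968 V and n = 2.
The reaction quotient is ([Co2+(aq)]^2·[Sn2+(aq)]) / [Co3+(aq)]^2 = 0.00101; by Nernst, E = +1.968 − (0.0592/2)(−2.994) = +2.0566 V.
ΔG = −nFE = −(2)(96485)(+2.0566) J/mol = −397 kJ/mol.

−397 kJ/mol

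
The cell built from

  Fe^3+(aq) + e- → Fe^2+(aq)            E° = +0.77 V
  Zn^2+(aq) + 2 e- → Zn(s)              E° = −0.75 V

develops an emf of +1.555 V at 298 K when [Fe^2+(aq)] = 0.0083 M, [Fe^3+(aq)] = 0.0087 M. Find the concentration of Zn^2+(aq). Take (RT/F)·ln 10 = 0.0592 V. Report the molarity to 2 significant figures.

Fe³⁺/Fe²⁺ is the cathode (higher E°); E°cell = +0.77 − (−0.75) = +1.52 V with n = 2.
From the Nernst equation, log Q = n(E° − E)/0.0592 = 2·(+1.52 − (+1.555))/0.0592 = −1.182.
The balanced reaction is 2 Fe^3+(aq) + Zn(s) → 2 Fe^2+(aq) + Zn^2+(aq), so Q = ([Fe^2+(aq)]^2·[Zn^2+(aq)]) / [Fe^3+(aq)]^2.
Isolating [Zn^2+(aq)] in Q = 10^{−1.182} yields log [Zn^2+(aq)] = −1.141, i.e. 0.072 M.

0.072 M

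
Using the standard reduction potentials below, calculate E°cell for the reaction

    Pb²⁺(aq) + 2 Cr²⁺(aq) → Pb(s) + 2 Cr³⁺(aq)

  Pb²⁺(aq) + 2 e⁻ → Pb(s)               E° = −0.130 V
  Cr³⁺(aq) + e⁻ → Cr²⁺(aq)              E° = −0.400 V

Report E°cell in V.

Pb²⁺(aq) gains electrons, so the Pb²⁺/Pb couple is the cathode; the Cr³⁺/Cr²⁺ couple is the anode.
E°cell = E°(cathode) − E°(anode) = −0.130 − (−0.400) = +0.270 V.

+0.270 V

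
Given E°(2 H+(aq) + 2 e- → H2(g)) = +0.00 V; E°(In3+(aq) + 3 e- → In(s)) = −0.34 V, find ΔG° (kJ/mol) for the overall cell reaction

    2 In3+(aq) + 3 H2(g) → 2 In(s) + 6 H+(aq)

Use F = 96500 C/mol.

+197 kJ/mol

In the reaction as written In3+(aq) is reduced, so the In³⁺/In couple is the cathode and 2H⁺/H₂ is the anode.
E°cell = −0.34 − (+0.00) = −0.34 V; balancing electrons gives n = 6.
ΔG° = −nFE°cell = −(6)(96500)(−0.34) J/mol = +197 kJ/mol.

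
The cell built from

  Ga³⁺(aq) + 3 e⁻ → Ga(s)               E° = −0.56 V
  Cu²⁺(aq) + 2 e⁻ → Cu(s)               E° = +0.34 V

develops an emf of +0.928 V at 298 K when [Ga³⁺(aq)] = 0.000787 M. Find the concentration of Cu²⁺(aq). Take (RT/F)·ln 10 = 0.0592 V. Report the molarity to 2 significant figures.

With Cu²⁺/Cu at the cathode and Ga³⁺/Ga at the anode, E°cell = +0.34 − (−0.56) = +0.90 V (n = 6).
Rearranging E = E° − (0.0592/n)·log Q gives log Q = 6(+0.90 − (+0.928))/0.0592 = −2.838.
The balanced reaction is 3 Cu²⁺(aq) + 2 Ga(s) → 3 Cu(s) + 2 Ga³⁺(aq), so Q = [Ga³⁺(aq)]^2 / [Cu²⁺(aq)]^3.
Isolating [Cu²⁺(aq)] in Q = 10^{−2.838} yields log [Cu²⁺(aq)] = −1.123, i.e. 0.075 M.

0.075 M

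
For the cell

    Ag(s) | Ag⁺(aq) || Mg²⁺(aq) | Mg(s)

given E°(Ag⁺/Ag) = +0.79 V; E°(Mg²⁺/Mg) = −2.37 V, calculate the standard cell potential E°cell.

−3.16 V

By convention the left-hand electrode in cell notation is the anode (oxidation) and the right-hand electrode is the cathode (reduction).
E°cell = E°(right) − E°(left) = −2.37 − (+0.79) = −3.16 V.
The negative sign shows that, as written, the cell would require an external voltage to drive the reaction.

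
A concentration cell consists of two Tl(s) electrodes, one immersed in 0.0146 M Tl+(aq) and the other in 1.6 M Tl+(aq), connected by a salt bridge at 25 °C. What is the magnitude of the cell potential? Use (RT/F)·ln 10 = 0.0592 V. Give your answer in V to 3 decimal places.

For a concentration cell E°cell = 0, since both electrodes use the same couple.
The compartment with the higher Tl+(aq) concentration (1.6 M) acts as the cathode; ions are reduced there and produced at the dilute (0.0146 M) anode.
With n = 1, Ecell = −(0.0592/1)·log([dilute]/[conc]) = −(0.0592/1)·log(0.0146/1.6) = +0.121 V.

0.121 V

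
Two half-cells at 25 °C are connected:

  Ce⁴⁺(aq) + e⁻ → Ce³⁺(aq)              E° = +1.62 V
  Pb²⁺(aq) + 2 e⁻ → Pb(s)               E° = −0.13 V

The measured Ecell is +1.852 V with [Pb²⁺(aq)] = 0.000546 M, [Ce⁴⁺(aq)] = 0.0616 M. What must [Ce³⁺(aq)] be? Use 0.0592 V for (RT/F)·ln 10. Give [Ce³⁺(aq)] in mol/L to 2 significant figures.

With Ce⁴⁺/Ce³⁺ at the cathode and Pb²⁺/Pb at the anode, E°cell = +1.62 − (−0.13) = +1.75 V (n = 2).
Rearranging E = E° − (0.0592/n)·log Q gives log Q = 2(+1.75 − (+1.852))/0.0592 = −3.446.
Balancing electrons gives 2 Ce⁴⁺(aq) + Pb(s) → 2 Ce³⁺(aq) + Pb²⁺(aq); thus Q = ([Ce³⁺(aq)]^2·[Pb²⁺(aq)]) / [Ce⁴⁺(aq)]^2.
Isolating [Ce³⁺(aq)] in Q = 10^{−3.446} yields log [Ce³⁺(aq)] = −1.302, i.e. 0.050 M.

0.050 M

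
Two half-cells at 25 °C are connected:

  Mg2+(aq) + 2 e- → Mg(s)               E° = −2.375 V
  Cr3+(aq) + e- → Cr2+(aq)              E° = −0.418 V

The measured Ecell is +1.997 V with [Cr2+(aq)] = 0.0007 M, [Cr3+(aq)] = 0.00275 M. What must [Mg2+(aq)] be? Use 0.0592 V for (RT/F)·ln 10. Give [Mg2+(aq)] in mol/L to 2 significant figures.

The Cr³⁺/Cr²⁺ couple has the larger reduction potential, so it is the cathode: E°cell = −0.418 − (−2.375) = +1.957 V and n = 2.
From the Nernst equation, log Q = n(E° − E)/0.0592 = 2·(+1.957 − (+1.997))/0.0592 = −1.351.
The balanced reaction is 2 Cr3+(aq) + Mg(s) → 2 Cr2+(aq) + Mg2+(aq), so Q = ([Cr2+(aq)]^2·[Mg2+(aq)]) / [Cr3+(aq)]^2.
Substituting the known concentrations and solving, log [Mg2+(aq)] = −0.163 and [Mg2+(aq)] = 0.69 M.

0.69 M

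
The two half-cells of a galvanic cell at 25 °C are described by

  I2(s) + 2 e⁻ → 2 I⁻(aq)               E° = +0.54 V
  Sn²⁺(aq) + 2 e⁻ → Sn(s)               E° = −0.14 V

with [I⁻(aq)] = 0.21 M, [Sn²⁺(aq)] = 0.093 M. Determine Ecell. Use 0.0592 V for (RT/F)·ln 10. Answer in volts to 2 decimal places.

I₂/I⁻ is reduced (cathode, E° = +0.54 V) and Sn²⁺/Sn is oxidized (anode).
The standard potential is +0.54 − (−0.14) = +0.68 V and the balanced reaction transfers n = 2 electrons.
Balancing gives I2(s) + Sn(s) → 2 I⁻(aq) + Sn²⁺(aq); hence Q = [I⁻(aq)]^2·[Sn²⁺(aq)] = 0.0041 (log Q = −2.387).
E = E° − (0.0592/n)·log Q = +0.68 − (0.0592/2)(−2.387) = +0.75 V.

+0.75 V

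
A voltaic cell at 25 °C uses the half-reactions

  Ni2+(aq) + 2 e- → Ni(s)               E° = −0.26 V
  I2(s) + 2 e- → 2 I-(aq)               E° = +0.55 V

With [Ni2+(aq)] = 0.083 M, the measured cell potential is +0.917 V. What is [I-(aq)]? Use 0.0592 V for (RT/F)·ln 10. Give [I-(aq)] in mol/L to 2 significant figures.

With I₂/I⁻ at the cathode and Ni²⁺/Ni at the anode, E°cell = +0.55 − (−0.26) = +0.81 V (n = 2).
Since E = E° − (0.0592/n)·log Q, log Q = n(E° − E)/0.0592 = −3.615.
The balanced reaction is I2(s) + Ni(s) → 2 I-(aq) + Ni2+(aq), so Q = [I-(aq)]^2·[Ni2+(aq)].
Substituting the known concentrations and solving, log [I-(aq)] = −1.267 and [I-(aq)] = 0.054 M.

0.054 M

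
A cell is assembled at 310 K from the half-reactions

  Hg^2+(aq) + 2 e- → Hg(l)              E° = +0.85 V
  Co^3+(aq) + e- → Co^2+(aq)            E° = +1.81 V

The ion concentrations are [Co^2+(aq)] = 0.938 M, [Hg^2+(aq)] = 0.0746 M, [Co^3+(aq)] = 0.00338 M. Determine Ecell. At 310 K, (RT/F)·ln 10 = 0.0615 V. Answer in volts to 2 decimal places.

Co³⁺/Co²⁺ is reduced (cathode, E° = +1.81 V) and Hg²⁺/Hg is oxidized (anode).
E°cell = E°cat − E°an = +1.81 − (+0.85) = +0.96 V; n = 2.
The balanced reaction is 2 Co^3+(aq) + Hg(l) → 2 Co^2+(aq) + Hg^2+(aq), so Q = ([Co^2+(aq)]^2·[Hg^2+(aq)]) / [Co^3+(aq)]^2 = 5.75×10^3 and log Q = 3.759.
E = E° − (0.0615/n)·log Q = +0.96 − (0.0615/2)(3.759) = +0.84 V.

+0.84 V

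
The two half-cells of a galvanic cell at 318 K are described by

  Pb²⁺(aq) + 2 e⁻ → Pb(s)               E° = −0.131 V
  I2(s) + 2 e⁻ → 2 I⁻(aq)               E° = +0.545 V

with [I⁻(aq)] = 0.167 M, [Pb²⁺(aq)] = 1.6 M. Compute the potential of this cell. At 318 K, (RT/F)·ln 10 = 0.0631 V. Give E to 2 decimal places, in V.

+0.72 V

The I₂/I⁻ couple has the more positive E°, so it is the cathode; Pb²⁺/Pb is the anode.
The standard potential is +0.545 − (−0.131) = +0.676 V and the balanced reaction transfers n = 2 electrons.
Balancing gives I2(s) + Pb(s) → 2 I⁻(aq) + Pb²⁺(aq); hence Q = [I⁻(aq)]^2·[Pb²⁺(aq)] = 0.0446 (log Q = −1.350).
Applying E = E° − (RT ln10/nF)·log Q gives +0.676 − (0.0631/2)(−1.350) = +0.72 V.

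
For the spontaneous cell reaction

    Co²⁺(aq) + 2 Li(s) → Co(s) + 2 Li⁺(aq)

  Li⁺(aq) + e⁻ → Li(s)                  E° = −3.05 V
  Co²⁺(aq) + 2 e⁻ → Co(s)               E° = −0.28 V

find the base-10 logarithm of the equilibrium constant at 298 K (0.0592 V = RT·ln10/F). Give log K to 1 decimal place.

The Co²⁺/Co couple is reduced (cathode); E°cell = −0.28 − (−3.05) = +2.77 V with n = 2.
At equilibrium E = 0, so log K = nE°cell / 0.0592 = (2)(+2.77) / 0.0592 = 93.6.

log K = 93.6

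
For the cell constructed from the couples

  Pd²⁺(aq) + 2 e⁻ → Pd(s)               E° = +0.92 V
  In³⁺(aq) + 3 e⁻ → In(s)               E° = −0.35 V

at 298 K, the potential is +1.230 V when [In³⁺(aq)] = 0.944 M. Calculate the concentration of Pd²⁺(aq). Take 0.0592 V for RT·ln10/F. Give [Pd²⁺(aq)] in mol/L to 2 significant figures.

0.043 M

Pd²⁺/Pd is the cathode (higher E°); E°cell = +0.92 − (−0.35) = +1.27 V with n = 6.
From the Nernst equation, log Q = n(E° − E)/0.0592 = 6·(+1.27 − (+1.230))/0.0592 = 4.054.
Balancing electrons gives 3 Pd²⁺(aq) + 2 In(s) → 3 Pd(s) + 2 In³⁺(aq); thus Q = [In³⁺(aq)]^2 / [Pd²⁺(aq)]^3.
Solving for the unknown gives log [Pd²⁺(aq)] = −1.368, so [Pd²⁺(aq)] ≈ 0.043 M.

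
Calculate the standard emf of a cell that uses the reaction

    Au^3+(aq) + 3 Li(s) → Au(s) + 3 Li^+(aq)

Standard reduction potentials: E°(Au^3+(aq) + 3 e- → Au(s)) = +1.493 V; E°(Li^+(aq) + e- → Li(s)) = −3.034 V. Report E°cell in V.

In the reaction as written, Au^3+(aq) is reduced (cathode) and Li^+(aq) is produced by oxidation at the anode.
E°cell = E°(cathode) − E°(anode) = +1.493 − (−3.034) = +4.527 V.

+4.527 V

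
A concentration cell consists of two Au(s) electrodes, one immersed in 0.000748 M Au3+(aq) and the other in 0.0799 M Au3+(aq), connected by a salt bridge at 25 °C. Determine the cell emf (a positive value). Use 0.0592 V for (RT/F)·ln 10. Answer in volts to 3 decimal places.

0.040 V

For a concentration cell E°cell = 0, since both electrodes use the same couple.
The compartment with the higher Au3+(aq) concentration (0.0799 M) acts as the cathode; ions are reduced there and produced at the dilute (0.000748 M) anode.
With n = 3, Ecell = −(0.0592/3)·log([dilute]/[conc]) = −(0.0592/3)·log(0.000748/0.0799) = +0.040 V.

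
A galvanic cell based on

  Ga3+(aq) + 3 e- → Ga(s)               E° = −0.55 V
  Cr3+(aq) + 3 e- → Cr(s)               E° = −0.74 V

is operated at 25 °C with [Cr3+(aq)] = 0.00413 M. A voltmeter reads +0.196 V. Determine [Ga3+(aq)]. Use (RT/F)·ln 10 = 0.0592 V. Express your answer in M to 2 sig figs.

0.0083 M

The Ga³⁺/Ga couple has the larger reduction potential, so it is the cathode: E°cell = −0.55 − (−0.74) = +0.19 V and n = 3.
Since E = E° − (0.0592/n)·log Q, log Q = n(E° − E)/0.0592 = −0.304.
Balancing electrons gives Ga3+(aq) + Cr(s) → Ga(s) + Cr3+(aq); thus Q = [Cr3+(aq)] / [Ga3+(aq)].
Substituting the known concentrations and solving, log [Ga3+(aq)] = −2.080 and [Ga3+(aq)] = 0.0083 M.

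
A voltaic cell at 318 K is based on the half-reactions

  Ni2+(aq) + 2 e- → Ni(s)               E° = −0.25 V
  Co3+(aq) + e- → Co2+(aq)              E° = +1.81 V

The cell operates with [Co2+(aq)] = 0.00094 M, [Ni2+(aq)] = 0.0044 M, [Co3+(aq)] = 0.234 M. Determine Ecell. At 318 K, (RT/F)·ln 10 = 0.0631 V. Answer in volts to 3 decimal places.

Co³⁺/Co²⁺ is reduced (cathode, E° = +1.81 V) and Ni²⁺/Ni is oxidized (anode).
The standard potential is +1.81 − (−0.25) = +2.06 V and the balanced reaction transfers n = 2 electrons.
Balancing gives 2 Co3+(aq) + Ni(s) → 2 Co2+(aq) + Ni2+(aq); hence Q = ([Co2+(aq)]^2·[Ni2+(aq)]) / [Co3+(aq)]^2 = 7.1×10^−8 (log Q = −7.149).
Applying E = E° − (RT ln10/nF)·log Q gives +2.06 − (0.0631/2)(−7.149) = +2.286 V.

+2.286 V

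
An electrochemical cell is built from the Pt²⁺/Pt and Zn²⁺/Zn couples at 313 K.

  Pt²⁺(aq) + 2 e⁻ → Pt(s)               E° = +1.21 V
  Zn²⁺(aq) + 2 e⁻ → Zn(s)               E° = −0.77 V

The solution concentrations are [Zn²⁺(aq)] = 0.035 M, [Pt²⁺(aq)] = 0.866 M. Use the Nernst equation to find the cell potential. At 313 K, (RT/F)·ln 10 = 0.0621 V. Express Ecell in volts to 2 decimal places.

+2.02 V

Pt²⁺/Pt is reduced (cathode, E° = +1.21 V) and Zn²⁺/Zn is oxidized (anode).
The standard potential is +1.21 − (−0.77) = +1.98 V and the balanced reaction transfers n = 2 electrons.
For the overall reaction Pt²⁺(aq) + Zn(s) → Pt(s) + Zn²⁺(aq), Q = [Zn²⁺(aq)] / [Pt²⁺(aq)] = 0.0404, giving log Q = −1.393.
Applying E = E° − (RT ln10/nF)·log Q gives +1.98 − (0.0621/2)(−1.393) = +2.02 V.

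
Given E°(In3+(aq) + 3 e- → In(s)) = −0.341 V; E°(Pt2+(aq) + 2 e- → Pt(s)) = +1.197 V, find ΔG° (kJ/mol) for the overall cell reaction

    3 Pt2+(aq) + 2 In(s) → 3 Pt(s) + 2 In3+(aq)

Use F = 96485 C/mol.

In the reaction as written Pt2+(aq) is reduced, so the Pt²⁺/Pt couple is the cathode and In³⁺/In is the anode.
E°cell = +1.197 − (−0.341) = +1.538 V; balancing electrons gives n = 6.
ΔG° = −nFE°cell = −(6)(96485)(+1.538) J/mol = −890 kJ/mol.

−890 kJ/mol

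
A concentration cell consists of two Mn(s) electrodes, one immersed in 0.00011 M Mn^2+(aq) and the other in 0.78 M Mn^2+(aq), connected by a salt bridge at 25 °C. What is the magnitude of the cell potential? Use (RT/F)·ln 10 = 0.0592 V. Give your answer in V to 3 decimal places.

For a concentration cell E°cell = 0, since both electrodes use the same couple.
The compartment with the higher Mn^2+(aq) concentration (0.78 M) acts as the cathode; ions are reduced there and produced at the dilute (0.00011 M) anode.
With n = 2, Ecell = −(0.0592/2)·log([dilute]/[conc]) = −(0.0592/2)·log(0.00011/0.78) = +0.114 V.

0.114 V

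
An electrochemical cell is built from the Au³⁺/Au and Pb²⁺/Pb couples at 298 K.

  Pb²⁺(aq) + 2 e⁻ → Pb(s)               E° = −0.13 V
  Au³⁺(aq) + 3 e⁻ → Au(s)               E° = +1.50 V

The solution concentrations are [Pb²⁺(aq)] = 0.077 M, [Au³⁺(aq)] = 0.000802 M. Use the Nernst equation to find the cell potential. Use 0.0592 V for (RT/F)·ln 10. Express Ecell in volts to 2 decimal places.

+1.60 V

Au³⁺/Au is reduced (cathode, E° = +1.50 V) and Pb²⁺/Pb is oxidized (anode).
E°cell = E°cat − E°an = +1.50 − (−0.13) = +1.63 V; n = 6.
For the overall reaction 2 Au³⁺(aq) + 3 Pb(s) → 2 Au(s) + 3 Pb²⁺(aq), Q = [Pb²⁺(aq)]^3 / [Au³⁺(aq)]^2 = 710, giving log Q = 2.851.
Applying E = E° − (RT ln10/nF)·log Q gives +1.63 − (0.0592/6)(2.851) = +1.60 V.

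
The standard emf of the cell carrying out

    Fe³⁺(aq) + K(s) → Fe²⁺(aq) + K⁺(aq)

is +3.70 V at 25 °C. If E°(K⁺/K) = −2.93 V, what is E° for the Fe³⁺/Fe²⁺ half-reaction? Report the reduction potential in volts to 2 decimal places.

+0.77 V

In the reaction as written the Fe³⁺/Fe²⁺ couple is reduced (cathode) and K⁺/K is oxidized (anode), so E°cell = E°(Fe³⁺/Fe²⁺) − E°(K⁺/K).
E°(Fe³⁺/Fe²⁺) = E°cell + E°(anode) = +3.70 + (−2.93) = +0.77 V.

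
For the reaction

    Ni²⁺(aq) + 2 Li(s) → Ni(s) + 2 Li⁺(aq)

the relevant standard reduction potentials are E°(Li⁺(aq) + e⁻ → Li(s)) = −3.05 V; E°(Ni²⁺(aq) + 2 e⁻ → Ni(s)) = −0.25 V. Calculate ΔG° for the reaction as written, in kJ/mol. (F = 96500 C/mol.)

−540 kJ/mol

In the reaction as written Ni²⁺(aq) is reduced, so the Ni²⁺/Ni couple is the cathode and Li⁺/Li is the anode.
E°cell = −0.25 − (−3.05) = +2.80 V; balancing electrons gives n = 2.
ΔG° = −nFE°cell = −(2)(96500)(+2.80) J/mol = −540 kJ/mol.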